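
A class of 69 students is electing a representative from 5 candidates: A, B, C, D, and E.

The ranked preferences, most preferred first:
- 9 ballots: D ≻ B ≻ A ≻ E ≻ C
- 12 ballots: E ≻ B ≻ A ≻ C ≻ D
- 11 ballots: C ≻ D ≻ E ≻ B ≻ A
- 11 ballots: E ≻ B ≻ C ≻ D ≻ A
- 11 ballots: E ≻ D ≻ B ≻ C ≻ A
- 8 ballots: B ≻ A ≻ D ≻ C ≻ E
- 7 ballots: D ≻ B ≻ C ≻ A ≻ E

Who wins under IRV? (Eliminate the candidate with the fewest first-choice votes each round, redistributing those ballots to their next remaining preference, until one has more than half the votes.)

D

Round 1: A 0, B 8, C 11, D 16, E 34. A eliminated.
Round 2: B 8, C 11, D 16, E 34. B eliminated.
Round 3: C 11, D 24, E 34. C eliminated.
Round 4: D 35, E 34. D has a majority (≥35).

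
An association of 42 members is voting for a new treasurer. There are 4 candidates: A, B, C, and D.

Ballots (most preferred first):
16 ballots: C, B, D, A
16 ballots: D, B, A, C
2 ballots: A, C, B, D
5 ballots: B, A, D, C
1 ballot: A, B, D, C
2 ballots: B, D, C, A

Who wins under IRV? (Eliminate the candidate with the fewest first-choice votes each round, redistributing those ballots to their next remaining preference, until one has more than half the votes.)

Round 1: A 3, B 7, C 16, D 16. A eliminated.
Round 2: B 8, C 18, D 16. B eliminated.
Round 3: C 18, D 24. D has a majority (≥22).

D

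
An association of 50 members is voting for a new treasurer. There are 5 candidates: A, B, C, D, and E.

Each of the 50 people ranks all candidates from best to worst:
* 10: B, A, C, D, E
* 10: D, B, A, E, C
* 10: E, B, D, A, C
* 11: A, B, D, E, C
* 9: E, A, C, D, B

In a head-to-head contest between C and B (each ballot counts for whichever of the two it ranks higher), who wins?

B

C is ranked above B on 9 ballots; B above C on 41.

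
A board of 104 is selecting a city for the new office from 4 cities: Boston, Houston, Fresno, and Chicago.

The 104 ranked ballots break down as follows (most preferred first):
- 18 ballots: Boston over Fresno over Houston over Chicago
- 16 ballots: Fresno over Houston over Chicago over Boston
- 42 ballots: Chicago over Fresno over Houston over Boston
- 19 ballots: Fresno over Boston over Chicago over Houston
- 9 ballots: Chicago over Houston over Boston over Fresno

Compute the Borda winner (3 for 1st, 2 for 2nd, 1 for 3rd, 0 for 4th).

Boston: 18×3 + 16×0 + 42×0 + 19×2 + 9×1 = 101
Houston: 18×1 + 16×2 + 42×1 + 19×0 + 9×2 = 110
Fresno: 18×2 + 16×3 + 42×2 + 19×3 + 9×0 = 225
Chicago: 18×0 + 16×1 + 42×3 + 19×1 + 9×3 = 188

Fresno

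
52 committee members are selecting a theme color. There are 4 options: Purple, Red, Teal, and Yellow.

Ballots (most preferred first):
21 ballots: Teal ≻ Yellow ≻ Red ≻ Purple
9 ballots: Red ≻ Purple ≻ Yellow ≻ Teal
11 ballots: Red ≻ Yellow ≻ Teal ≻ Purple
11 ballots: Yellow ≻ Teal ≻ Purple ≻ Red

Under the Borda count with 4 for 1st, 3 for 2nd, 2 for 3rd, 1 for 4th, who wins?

Yellow

Purple: 21×1 + 9×3 + 11×1 + 11×2 = 81
Red: 21×2 + 9×4 + 11×4 + 11×1 = 133
Teal: 21×4 + 9×1 + 11×2 + 11×3 = 148
Yellow: 21×3 + 9×2 + 11×3 + 11×4 = 158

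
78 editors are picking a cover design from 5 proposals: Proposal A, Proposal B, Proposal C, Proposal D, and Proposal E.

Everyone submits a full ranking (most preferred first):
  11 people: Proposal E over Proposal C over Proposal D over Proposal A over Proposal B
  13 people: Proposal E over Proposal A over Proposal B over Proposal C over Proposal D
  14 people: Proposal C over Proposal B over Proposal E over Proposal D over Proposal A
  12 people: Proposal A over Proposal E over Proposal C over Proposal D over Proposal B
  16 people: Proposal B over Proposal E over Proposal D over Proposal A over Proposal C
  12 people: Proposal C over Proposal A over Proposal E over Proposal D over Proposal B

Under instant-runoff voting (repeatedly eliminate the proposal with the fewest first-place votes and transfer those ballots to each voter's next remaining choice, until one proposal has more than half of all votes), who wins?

Round 1: Proposal A 12, Proposal B 16, Proposal C 26, Proposal D 0, Proposal E 24. Proposal D eliminated.
Round 2: Proposal A 12, Proposal B 16, Proposal C 26, Proposal E 24. Proposal A eliminated.
Round 3: Proposal B 16, Proposal C 26, Proposal E 36. Proposal B eliminated.
Round 4: Proposal C 26, Proposal E 52. Proposal E has a majority (≥40).

Proposal E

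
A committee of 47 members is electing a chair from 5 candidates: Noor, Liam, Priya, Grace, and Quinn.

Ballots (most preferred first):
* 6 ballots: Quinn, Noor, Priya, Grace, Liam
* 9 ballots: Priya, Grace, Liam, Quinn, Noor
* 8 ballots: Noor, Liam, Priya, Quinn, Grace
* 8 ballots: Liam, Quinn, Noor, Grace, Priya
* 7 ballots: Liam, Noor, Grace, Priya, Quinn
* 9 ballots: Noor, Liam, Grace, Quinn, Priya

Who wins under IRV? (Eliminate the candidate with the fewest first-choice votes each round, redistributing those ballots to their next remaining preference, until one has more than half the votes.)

Liam

Round 1: Noor 17, Liam 15, Priya 9, Grace 0, Quinn 6. Grace eliminated.
Round 2: Noor 17, Liam 15, Priya 9, Quinn 6. Quinn eliminated.
Round 3: Noor 23, Liam 15, Priya 9. Priya eliminated.
Round 4: Noor 23, Liam 24. Liam has a majority (≥24).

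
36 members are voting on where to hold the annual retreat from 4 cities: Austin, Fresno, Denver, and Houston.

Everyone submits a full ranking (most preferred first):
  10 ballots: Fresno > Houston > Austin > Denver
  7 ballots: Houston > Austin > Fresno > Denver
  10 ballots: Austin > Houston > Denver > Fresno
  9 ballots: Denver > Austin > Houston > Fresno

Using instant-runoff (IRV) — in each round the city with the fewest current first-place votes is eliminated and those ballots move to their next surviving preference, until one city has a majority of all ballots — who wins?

Austin

Round 1: Austin 10, Fresno 10, Denver 9, Houston 7. Houston eliminated.
Round 2: Austin 17, Fresno 10, Denver 9. Denver eliminated.
Round 3: Austin 26, Fresno 10. Austin has a majority (≥19).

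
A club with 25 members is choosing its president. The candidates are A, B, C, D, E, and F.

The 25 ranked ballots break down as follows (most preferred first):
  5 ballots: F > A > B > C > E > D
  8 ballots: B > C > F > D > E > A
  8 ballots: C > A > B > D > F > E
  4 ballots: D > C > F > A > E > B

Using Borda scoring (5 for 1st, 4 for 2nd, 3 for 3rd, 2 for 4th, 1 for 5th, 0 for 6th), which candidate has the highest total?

C

A: 5×4 + 8×0 + 8×4 + 4×2 = 60
B: 5×3 + 8×5 + 8×3 + 4×0 = 79
C: 5×2 + 8×4 + 8×5 + 4×4 = 98
D: 5×0 + 8×2 + 8×2 + 4×5 = 52
E: 5×1 + 8×1 + 8×0 + 4×1 = 17
F: 5×5 + 8×3 + 8×1 + 4×3 = 69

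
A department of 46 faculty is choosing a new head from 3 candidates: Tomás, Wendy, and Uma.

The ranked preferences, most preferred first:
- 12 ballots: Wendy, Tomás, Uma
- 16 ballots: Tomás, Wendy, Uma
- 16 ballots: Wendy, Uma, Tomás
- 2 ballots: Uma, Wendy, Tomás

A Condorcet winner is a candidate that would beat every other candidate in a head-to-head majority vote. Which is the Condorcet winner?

Wendy

Wendy vs Tomás: 30–16
Wendy vs Uma: 44–2
Wendy beats every other candidate.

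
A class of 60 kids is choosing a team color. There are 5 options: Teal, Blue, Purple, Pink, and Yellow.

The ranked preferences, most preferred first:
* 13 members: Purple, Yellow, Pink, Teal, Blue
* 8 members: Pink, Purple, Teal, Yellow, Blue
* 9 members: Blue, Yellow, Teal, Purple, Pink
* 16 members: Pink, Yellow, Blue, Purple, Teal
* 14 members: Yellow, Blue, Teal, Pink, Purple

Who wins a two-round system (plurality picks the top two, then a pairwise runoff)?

Round 1 first-place votes: Teal 0, Blue 9, Purple 13, Pink 24, Yellow 14. Pink and Yellow advance.
Runoff: Pink is ranked above Yellow on 24 ballots, Yellow above Pink on 36.

Yellow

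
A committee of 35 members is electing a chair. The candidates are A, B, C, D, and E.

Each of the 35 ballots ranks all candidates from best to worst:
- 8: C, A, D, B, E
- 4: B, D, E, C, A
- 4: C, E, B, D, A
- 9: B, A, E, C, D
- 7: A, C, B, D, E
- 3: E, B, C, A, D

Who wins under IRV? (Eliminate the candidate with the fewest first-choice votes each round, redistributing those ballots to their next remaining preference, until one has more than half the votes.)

C

Round 1: A 7, B 13, C 12, D 0, E 3. D eliminated.
Round 2: A 7, B 13, C 12, E 3. E eliminated.
Round 3: A 7, B 16, C 12. A eliminated.
Round 4: B 16, C 19. C has a majority (≥18).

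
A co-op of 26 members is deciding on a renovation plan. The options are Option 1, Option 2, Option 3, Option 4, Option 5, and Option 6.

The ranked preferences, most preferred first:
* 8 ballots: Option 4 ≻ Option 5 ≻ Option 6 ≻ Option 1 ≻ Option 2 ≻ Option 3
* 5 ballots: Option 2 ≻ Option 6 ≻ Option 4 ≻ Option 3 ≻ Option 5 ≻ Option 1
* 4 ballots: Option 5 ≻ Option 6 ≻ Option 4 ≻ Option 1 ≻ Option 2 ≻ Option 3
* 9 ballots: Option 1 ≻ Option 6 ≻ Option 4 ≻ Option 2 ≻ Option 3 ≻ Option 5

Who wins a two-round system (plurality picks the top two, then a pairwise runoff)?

Round 1 first-place votes: Option 1 9, Option 2 5, Option 3 0, Option 4 8, Option 5 4, Option 6 0. Option 1 and Option 4 advance.
Runoff: Option 1 is ranked above Option 4 on 9 ballots, Option 4 above Option 1 on 17.

Option 4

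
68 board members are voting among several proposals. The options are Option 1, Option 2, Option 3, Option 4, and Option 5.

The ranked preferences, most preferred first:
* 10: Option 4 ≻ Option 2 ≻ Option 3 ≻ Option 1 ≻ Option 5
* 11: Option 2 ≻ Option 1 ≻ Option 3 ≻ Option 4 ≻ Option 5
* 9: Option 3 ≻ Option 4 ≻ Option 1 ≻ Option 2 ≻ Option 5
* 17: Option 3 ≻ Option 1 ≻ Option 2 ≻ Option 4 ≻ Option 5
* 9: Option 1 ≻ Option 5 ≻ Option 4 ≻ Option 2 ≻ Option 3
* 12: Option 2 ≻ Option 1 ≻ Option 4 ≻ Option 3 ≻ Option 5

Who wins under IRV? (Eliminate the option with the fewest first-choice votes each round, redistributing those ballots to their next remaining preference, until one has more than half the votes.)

Option 2

Round 1: Option 1 9, Option 2 23, Option 3 26, Option 4 10, Option 5 0. Option 5 eliminated.
Round 2: Option 1 9, Option 2 23, Option 3 26, Option 4 10. Option 1 eliminated.
Round 3: Option 2 23, Option 3 26, Option 4 19. Option 4 eliminated.
Round 4: Option 2 42, Option 3 26. Option 2 has a majority (≥35).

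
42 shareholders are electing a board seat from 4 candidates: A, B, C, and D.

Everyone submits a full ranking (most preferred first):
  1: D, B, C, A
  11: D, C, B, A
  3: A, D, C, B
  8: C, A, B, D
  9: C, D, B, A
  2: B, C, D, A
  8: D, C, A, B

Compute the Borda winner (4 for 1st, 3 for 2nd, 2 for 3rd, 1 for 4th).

A: 1×1 + 11×1 + 3×4 + 8×3 + 9×1 + 2×1 + 8×2 = 75
B: 1×3 + 11×2 + 3×1 + 8×2 + 9×2 + 2×4 + 8×1 = 78
C: 1×2 + 11×3 + 3×2 + 8×4 + 9×4 + 2×3 + 8×3 = 139
D: 1×4 + 11×4 + 3×3 + 8×1 + 9×3 + 2×2 + 8×4 = 128

C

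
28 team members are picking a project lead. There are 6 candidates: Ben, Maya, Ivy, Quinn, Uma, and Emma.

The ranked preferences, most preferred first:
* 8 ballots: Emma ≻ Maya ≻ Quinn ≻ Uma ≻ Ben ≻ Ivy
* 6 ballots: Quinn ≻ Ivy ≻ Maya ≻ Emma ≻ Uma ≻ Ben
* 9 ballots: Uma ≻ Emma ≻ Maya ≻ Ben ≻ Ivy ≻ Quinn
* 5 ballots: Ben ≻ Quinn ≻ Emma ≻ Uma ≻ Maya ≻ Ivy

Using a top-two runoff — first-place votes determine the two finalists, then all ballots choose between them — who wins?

Emma

Round 1 first-place votes: Ben 5, Maya 0, Ivy 0, Quinn 6, Uma 9, Emma 8. Uma and Emma advance.
Runoff: Uma is ranked above Emma on 9 ballots, Emma above Uma on 19.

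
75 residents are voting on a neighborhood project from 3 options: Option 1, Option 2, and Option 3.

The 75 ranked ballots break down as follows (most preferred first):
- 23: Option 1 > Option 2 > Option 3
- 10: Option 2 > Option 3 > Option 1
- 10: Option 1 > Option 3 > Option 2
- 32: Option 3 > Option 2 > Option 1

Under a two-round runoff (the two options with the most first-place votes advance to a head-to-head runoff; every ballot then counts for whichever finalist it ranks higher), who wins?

Option 3

Round 1 first-place votes: Option 1 33, Option 2 10, Option 3 32. Option 1 and Option 3 advance.
Runoff: Option 1 is ranked above Option 3 on 33 ballots, Option 3 above Option 1 on 42.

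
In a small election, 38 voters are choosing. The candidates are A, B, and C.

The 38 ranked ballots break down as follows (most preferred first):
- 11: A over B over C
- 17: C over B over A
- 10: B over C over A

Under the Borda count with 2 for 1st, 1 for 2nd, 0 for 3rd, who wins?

A: 11×2 + 17×0 + 10×0 = 22
B: 11×1 + 17×1 + 10×2 = 48
C: 11×0 + 17×2 + 10×1 = 44

B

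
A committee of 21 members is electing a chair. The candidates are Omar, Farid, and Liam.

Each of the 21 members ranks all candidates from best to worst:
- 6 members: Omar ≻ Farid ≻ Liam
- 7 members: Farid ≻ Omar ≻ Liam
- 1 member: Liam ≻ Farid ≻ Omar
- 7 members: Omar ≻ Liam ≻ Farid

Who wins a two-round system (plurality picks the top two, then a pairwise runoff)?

Omar

Round 1 first-place votes: Omar 13, Farid 7, Liam 1. Omar and Farid advance.
Runoff: Omar is ranked above Farid on 13 ballots, Farid above Omar on 8.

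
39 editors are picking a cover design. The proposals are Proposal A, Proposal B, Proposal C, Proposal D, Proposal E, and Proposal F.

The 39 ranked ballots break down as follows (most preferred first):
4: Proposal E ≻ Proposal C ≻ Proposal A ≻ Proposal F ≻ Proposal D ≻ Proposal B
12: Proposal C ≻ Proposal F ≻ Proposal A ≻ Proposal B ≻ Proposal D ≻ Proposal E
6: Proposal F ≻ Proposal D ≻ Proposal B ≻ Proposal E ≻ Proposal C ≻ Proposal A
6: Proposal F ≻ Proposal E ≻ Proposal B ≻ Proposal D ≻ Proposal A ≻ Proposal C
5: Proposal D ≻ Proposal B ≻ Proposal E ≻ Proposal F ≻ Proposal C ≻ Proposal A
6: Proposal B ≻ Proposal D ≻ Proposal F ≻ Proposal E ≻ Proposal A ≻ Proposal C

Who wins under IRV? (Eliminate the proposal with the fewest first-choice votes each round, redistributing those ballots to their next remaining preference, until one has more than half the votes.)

Proposal F

Round 1: Proposal A 0, Proposal B 6, Proposal C 12, Proposal D 5, Proposal E 4, Proposal F 12. Proposal A eliminated.
Round 2: Proposal B 6, Proposal C 12, Proposal D 5, Proposal E 4, Proposal F 12. Proposal E eliminated.
Round 3: Proposal B 6, Proposal C 16, Proposal D 5, Proposal F 12. Proposal D eliminated.
Round 4: Proposal B 11, Proposal C 16, Proposal F 12. Proposal B eliminated.
Round 5: Proposal C 16, Proposal F 23. Proposal F has a majority (≥20).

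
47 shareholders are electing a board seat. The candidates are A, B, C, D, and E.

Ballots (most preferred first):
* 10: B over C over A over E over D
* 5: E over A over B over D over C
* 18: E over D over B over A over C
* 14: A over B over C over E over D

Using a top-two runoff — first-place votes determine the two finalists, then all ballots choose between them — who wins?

Round 1 first-place votes: A 14, B 10, C 0, D 0, E 23. E and A advance.
Runoff: E is ranked above A on 23 ballots, A above E on 24.

A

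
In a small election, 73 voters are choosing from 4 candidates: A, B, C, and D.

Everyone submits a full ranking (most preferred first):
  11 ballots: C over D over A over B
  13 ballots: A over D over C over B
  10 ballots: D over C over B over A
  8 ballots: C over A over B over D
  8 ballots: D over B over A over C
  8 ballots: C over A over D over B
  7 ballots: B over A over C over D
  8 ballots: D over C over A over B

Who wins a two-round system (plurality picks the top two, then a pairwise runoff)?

D

Round 1 first-place votes: A 13, B 7, C 27, D 26. C and D advance.
Runoff: C is ranked above D on 34 ballots, D above C on 39.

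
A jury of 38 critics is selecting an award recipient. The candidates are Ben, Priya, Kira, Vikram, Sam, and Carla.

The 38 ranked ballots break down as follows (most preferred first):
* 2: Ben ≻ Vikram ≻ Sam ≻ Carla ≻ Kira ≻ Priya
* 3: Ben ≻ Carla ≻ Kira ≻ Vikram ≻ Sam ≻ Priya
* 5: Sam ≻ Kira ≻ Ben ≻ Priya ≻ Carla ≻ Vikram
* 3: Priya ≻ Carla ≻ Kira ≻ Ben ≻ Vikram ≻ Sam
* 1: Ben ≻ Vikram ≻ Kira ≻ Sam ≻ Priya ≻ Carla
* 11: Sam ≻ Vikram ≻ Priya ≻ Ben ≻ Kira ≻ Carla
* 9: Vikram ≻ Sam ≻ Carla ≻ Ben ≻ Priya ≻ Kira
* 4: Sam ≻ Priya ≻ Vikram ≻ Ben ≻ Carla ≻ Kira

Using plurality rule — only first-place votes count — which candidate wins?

First-place votes: Ben 6, Priya 3, Kira 0, Vikram 9, Sam 20, Carla 0.

Sam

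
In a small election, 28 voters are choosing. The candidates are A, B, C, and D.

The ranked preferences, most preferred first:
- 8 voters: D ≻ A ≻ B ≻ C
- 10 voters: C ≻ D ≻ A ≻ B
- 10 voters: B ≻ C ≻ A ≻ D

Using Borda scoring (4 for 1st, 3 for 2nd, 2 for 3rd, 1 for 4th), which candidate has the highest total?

C

A: 8×3 + 10×2 + 10×2 = 64
B: 8×2 + 10×1 + 10×4 = 66
C: 8×1 + 10×4 + 10×3 = 78
D: 8×4 + 10×3 + 10×1 = 72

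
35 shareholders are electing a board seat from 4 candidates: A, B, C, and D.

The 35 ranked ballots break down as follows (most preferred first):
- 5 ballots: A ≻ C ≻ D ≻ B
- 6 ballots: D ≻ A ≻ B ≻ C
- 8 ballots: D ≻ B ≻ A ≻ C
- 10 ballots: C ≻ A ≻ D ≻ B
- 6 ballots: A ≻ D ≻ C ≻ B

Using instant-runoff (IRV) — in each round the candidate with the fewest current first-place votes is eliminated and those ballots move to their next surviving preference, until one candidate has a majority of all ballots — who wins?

A

Round 1: A 11, B 0, C 10, D 14. B eliminated.
Round 2: A 11, C 10, D 14. C eliminated.
Round 3: A 21, D 14. A has a majority (≥18).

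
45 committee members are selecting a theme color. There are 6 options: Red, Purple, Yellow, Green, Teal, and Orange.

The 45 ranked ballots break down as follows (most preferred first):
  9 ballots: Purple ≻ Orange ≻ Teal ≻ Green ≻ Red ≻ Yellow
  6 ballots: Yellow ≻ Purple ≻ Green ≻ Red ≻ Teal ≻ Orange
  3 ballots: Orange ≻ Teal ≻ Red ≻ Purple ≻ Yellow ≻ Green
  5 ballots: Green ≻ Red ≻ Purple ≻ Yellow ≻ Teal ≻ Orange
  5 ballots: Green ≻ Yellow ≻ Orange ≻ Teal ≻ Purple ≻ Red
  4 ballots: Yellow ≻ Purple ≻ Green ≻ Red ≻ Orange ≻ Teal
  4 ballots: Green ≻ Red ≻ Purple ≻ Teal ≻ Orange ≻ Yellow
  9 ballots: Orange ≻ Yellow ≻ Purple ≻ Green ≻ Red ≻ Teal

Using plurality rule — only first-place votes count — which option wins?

Green

First-place votes: Red 0, Purple 9, Yellow 10, Green 14, Teal 0, Orange 12.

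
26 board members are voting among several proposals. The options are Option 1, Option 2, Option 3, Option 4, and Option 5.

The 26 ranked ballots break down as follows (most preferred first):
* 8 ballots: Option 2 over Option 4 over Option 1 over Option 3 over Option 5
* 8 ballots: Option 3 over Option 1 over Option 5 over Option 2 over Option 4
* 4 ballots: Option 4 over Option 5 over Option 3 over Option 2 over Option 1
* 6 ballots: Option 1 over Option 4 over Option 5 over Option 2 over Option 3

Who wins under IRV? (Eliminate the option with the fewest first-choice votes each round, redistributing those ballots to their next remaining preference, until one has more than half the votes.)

Option 2

Round 1: Option 1 6, Option 2 8, Option 3 8, Option 4 4, Option 5 0. Option 5 eliminated.
Round 2: Option 1 6, Option 2 8, Option 3 8, Option 4 4. Option 4 eliminated.
Round 3: Option 1 6, Option 2 8, Option 3 12. Option 1 eliminated.
Round 4: Option 2 14, Option 3 12. Option 2 has a majority (≥14).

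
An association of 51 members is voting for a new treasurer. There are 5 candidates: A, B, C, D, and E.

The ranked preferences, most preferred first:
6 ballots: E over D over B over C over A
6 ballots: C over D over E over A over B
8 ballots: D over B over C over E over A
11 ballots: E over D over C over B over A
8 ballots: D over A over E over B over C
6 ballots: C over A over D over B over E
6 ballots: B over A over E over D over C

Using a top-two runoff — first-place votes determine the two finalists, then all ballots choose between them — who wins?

Round 1 first-place votes: A 0, B 6, C 12, D 16, E 17. E and D advance.
Runoff: E is ranked above D on 23 ballots, D above E on 28.

D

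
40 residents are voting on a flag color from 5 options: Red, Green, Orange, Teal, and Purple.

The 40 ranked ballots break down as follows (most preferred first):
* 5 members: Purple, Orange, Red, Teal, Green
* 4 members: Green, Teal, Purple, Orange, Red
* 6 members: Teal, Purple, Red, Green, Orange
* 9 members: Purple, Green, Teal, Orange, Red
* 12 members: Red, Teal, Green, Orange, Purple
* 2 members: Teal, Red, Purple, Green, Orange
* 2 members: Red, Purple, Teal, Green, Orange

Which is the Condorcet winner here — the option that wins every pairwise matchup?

Teal vs Red: 21–19
Teal vs Green: 27–13
Teal vs Orange: 35–5
Teal vs Purple: 24–16
Teal beats every other option.

Teal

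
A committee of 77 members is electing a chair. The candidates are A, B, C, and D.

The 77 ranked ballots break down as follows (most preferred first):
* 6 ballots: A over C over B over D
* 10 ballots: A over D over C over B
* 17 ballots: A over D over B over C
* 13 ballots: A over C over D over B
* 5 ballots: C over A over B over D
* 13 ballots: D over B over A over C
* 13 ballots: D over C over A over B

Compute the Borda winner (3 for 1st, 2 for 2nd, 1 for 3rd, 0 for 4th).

A

A: 6×3 + 10×3 + 17×3 + 13×3 + 5×2 + 13×1 + 13×1 = 174
B: 6×1 + 10×0 + 17×1 + 13×0 + 5×1 + 13×2 + 13×0 = 54
C: 6×2 + 10×1 + 17×0 + 13×2 + 5×3 + 13×0 + 13×2 = 89
D: 6×0 + 10×2 + 17×2 + 13×1 + 5×0 + 13×3 + 13×3 = 145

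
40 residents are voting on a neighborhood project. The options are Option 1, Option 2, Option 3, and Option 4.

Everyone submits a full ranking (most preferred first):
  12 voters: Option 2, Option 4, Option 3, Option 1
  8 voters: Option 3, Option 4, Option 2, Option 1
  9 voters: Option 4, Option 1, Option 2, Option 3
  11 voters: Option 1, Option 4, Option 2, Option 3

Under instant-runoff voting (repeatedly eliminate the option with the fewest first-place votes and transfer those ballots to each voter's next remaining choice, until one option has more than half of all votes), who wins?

Option 4

Round 1: Option 1 11, Option 2 12, Option 3 8, Option 4 9. Option 3 eliminated.
Round 2: Option 1 11, Option 2 12, Option 4 17. Option 1 eliminated.
Round 3: Option 2 12, Option 4 28. Option 4 has a majority (≥21).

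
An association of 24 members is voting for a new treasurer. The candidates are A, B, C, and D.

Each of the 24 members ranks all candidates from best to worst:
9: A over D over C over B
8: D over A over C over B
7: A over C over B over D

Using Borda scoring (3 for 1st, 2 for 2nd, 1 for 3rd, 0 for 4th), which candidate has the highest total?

A

A: 9×3 + 8×2 + 7×3 = 64
B: 9×0 + 8×0 + 7×1 = 7
C: 9×1 + 8×1 + 7×2 = 31
D: 9×2 + 8×3 + 7×0 = 42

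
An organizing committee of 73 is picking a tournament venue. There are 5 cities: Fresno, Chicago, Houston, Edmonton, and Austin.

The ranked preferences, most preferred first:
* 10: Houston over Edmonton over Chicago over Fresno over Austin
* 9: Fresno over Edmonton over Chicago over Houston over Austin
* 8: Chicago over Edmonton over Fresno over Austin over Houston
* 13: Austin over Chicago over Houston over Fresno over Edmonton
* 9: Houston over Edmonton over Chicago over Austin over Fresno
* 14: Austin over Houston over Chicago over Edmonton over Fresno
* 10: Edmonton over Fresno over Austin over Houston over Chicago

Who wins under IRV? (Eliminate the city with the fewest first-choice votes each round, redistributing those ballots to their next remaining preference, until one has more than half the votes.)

Edmonton

Round 1: Fresno 9, Chicago 8, Houston 19, Edmonton 10, Austin 27. Chicago eliminated.
Round 2: Fresno 9, Houston 19, Edmonton 18, Austin 27. Fresno eliminated.
Round 3: Houston 19, Edmonton 27, Austin 27. Houston eliminated.
Round 4: Edmonton 46, Austin 27. Edmonton has a majority (≥37).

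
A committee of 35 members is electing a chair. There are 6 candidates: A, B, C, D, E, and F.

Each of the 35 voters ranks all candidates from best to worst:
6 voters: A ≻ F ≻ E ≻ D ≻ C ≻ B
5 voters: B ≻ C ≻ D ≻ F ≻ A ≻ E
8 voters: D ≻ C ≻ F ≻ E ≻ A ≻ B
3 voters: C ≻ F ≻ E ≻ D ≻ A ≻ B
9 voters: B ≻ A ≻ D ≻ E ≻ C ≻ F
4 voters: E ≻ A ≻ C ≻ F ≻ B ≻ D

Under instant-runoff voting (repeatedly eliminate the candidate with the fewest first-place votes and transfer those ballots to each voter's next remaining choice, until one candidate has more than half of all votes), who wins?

Round 1: A 6, B 14, C 3, D 8, E 4, F 0. F eliminated.
Round 2: A 6, B 14, C 3, D 8, E 4. C eliminated.
Round 3: A 6, B 14, D 8, E 7. A eliminated.
Round 4: B 14, D 8, E 13. D eliminated.
Round 5: B 14, E 21. E has a majority (≥18).

E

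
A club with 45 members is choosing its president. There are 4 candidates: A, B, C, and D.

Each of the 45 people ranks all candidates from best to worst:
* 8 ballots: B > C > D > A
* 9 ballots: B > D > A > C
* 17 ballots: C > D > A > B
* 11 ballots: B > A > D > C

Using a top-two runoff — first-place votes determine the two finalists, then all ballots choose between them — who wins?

Round 1 first-place votes: A 0, B 28, C 17, D 0. B and C advance.
Runoff: B is ranked above C on 28 ballots, C above B on 17.

B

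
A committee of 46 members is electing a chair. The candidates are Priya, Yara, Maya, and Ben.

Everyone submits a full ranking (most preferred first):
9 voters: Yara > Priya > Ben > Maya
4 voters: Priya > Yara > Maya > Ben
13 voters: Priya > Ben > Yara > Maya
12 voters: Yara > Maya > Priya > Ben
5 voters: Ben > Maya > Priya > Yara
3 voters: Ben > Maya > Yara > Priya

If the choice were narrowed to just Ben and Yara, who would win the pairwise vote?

Ben is ranked above Yara on 21 ballots; Yara above Ben on 25.

Yara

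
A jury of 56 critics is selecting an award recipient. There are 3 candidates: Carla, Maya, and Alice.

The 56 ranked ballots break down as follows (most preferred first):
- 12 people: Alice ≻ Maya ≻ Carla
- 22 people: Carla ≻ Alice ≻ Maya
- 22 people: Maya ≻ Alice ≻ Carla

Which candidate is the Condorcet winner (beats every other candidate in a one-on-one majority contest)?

Alice

Alice vs Carla: 34–22
Alice vs Maya: 34–22
Alice beats every other candidate.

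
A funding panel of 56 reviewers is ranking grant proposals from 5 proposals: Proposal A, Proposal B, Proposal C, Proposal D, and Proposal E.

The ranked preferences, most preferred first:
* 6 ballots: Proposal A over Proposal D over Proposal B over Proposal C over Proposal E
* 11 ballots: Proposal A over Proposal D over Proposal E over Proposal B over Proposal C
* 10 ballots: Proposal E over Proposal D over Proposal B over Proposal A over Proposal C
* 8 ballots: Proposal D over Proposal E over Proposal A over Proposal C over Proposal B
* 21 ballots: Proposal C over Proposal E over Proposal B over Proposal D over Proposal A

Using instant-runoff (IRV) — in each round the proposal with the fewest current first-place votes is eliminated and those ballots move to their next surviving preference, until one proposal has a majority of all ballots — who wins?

Proposal E

Round 1: Proposal A 17, Proposal B 0, Proposal C 21, Proposal D 8, Proposal E 10. Proposal B eliminated.
Round 2: Proposal A 17, Proposal C 21, Proposal D 8, Proposal E 10. Proposal D eliminated.
Round 3: Proposal A 17, Proposal C 21, Proposal E 18. Proposal A eliminated.
Round 4: Proposal C 27, Proposal E 29. Proposal E has a majority (≥29).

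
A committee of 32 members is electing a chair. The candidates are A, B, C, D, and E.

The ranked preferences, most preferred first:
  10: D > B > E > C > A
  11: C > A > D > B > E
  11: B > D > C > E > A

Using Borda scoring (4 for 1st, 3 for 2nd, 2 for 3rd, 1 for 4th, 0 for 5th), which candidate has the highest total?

A: 10×0 + 11×3 + 11×0 = 33
B: 10×3 + 11×1 + 11×4 = 85
C: 10×1 + 11×4 + 11×2 = 76
D: 10×4 + 11×2 + 11×3 = 95
E: 10×2 + 11×0 + 11×1 = 31

D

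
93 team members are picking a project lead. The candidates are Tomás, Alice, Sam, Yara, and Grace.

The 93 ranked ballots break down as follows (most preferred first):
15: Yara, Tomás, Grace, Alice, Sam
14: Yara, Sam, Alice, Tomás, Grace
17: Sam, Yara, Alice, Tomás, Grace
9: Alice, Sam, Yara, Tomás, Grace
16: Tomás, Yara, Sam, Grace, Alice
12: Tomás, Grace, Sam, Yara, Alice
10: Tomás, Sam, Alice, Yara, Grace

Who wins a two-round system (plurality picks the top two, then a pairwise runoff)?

Yara

Round 1 first-place votes: Tomás 38, Alice 9, Sam 17, Yara 29, Grace 0. Tomás and Yara advance.
Runoff: Tomás is ranked above Yara on 38 ballots, Yara above Tomás on 55.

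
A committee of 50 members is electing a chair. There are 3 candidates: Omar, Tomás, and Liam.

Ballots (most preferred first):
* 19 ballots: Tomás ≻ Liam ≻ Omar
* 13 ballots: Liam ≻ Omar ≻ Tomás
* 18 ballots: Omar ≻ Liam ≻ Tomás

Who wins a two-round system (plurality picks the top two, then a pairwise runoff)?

Omar

Round 1 first-place votes: Omar 18, Tomás 19, Liam 13. Tomás and Omar advance.
Runoff: Tomás is ranked above Omar on 19 ballots, Omar above Tomás on 31.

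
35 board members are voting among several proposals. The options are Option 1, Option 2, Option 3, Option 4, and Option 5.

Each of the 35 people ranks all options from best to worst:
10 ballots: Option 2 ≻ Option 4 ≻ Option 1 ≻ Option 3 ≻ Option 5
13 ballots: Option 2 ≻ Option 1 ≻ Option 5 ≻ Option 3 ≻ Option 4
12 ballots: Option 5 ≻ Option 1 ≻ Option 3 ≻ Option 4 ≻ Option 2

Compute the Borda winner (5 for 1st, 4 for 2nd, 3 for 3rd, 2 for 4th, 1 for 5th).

Option 1: 10×3 + 13×4 + 12×4 = 130
Option 2: 10×5 + 13×5 + 12×1 = 127
Option 3: 10×2 + 13×2 + 12×3 = 82
Option 4: 10×4 + 13×1 + 12×2 = 77
Option 5: 10×1 + 13×3 + 12×5 = 109

Option 1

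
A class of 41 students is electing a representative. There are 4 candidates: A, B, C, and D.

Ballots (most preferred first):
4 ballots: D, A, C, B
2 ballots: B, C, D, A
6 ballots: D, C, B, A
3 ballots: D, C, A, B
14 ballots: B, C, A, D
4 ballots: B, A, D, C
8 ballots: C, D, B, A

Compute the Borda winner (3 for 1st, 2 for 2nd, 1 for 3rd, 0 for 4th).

A: 4×2 + 2×0 + 6×0 + 3×1 + 14×1 + 4×2 + 8×0 = 33
B: 4×0 + 2×3 + 6×1 + 3×0 + 14×3 + 4×3 + 8×1 = 74
C: 4×1 + 2×2 + 6×2 + 3×2 + 14×2 + 4×0 + 8×3 = 78
D: 4×3 + 2×1 + 6×3 + 3×3 + 14×0 + 4×1 + 8×2 = 61

C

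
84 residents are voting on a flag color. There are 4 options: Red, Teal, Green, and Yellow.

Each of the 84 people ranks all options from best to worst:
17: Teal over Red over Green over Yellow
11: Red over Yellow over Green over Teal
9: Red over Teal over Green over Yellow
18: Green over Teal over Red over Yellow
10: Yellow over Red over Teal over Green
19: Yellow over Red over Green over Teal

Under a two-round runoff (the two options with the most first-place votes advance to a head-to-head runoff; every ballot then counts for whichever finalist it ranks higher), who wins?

Red

Round 1 first-place votes: Red 20, Teal 17, Green 18, Yellow 29. Yellow and Red advance.
Runoff: Yellow is ranked above Red on 29 ballots, Red above Yellow on 55.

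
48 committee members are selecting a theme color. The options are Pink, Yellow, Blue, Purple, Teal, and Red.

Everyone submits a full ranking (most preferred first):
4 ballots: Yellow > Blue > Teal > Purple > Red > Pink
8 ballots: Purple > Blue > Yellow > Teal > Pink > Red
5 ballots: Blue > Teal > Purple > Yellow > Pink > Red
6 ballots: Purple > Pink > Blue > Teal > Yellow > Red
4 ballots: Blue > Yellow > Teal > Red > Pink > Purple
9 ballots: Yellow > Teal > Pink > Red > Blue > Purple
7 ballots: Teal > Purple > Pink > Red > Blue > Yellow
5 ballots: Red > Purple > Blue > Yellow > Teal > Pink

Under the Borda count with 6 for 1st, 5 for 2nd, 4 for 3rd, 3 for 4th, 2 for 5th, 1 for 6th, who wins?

Pink: 4×1 + 8×2 + 5×2 + 6×5 + 4×2 + 9×4 + 7×4 + 5×1 = 137
Yellow: 4×6 + 8×4 + 5×3 + 6×2 + 4×5 + 9×6 + 7×1 + 5×3 = 179
Blue: 4×5 + 8×5 + 5×6 + 6×4 + 4×6 + 9×2 + 7×2 + 5×4 = 190
Purple: 4×3 + 8×6 + 5×4 + 6×6 + 4×1 + 9×1 + 7×5 + 5×5 = 189
Teal: 4×4 + 8×3 + 5×5 + 6×3 + 4×4 + 9×5 + 7×6 + 5×2 = 196
Red: 4×2 + 8×1 + 5×1 + 6×1 + 4×3 + 9×3 + 7×3 + 5×6 = 117

Teal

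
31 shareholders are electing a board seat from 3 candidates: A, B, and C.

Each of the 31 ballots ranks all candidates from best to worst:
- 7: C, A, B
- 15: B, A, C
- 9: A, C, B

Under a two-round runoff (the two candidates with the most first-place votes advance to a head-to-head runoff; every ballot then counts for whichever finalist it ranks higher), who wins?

A

Round 1 first-place votes: A 9, B 15, C 7. B and A advance.
Runoff: B is ranked above A on 15 ballots, A above B on 16.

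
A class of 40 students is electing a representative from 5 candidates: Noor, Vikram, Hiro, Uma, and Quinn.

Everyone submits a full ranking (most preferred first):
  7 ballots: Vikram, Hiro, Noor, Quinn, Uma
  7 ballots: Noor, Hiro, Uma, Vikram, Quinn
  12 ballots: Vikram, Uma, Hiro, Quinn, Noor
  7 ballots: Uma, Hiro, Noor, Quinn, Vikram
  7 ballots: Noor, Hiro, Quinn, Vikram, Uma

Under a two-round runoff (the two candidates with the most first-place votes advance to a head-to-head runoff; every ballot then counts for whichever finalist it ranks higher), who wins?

Round 1 first-place votes: Noor 14, Vikram 19, Hiro 0, Uma 7, Quinn 0. Vikram and Noor advance.
Runoff: Vikram is ranked above Noor on 19 ballots, Noor above Vikram on 21.

Noor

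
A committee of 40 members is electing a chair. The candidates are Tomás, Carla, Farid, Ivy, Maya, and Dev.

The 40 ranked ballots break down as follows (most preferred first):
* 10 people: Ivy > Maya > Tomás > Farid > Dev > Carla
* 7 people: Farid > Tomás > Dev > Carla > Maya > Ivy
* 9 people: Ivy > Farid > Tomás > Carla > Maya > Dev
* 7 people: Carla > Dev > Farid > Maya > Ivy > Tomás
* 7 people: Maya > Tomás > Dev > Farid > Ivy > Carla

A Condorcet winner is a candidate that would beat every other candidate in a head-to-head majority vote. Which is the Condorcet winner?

Farid vs Tomás: 23–17
Farid vs Carla: 33–7
Farid vs Ivy: 21–19
Farid vs Maya: 23–17
Farid vs Dev: 26–14
Farid beats every other candidate.

Farid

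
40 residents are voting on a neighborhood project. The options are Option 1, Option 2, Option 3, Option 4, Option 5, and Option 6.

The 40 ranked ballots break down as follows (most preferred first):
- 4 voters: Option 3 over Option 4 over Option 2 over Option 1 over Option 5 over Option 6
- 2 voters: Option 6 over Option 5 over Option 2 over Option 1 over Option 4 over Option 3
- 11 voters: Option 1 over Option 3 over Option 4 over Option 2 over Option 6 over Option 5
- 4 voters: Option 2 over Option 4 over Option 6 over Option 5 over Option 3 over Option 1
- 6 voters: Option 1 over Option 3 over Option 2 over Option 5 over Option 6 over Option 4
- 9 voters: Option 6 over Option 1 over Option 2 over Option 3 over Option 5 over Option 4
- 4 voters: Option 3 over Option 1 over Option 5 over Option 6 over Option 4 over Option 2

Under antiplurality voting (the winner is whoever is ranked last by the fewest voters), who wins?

Option 3

Last-place votes: Option 1 4, Option 2 4, Option 3 2, Option 4 15, Option 5 11, Option 6 4.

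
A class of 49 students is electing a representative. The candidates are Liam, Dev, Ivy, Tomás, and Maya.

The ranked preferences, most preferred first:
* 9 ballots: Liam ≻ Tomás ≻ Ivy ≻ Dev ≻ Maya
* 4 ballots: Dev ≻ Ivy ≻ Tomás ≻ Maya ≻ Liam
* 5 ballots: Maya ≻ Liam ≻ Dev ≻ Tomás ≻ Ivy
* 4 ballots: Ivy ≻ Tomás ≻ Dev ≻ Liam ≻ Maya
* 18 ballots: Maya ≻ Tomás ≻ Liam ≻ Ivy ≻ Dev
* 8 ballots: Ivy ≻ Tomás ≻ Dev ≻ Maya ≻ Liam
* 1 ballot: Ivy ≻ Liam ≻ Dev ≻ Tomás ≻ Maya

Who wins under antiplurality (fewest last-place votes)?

Tomás

Last-place votes: Liam 12, Dev 18, Ivy 5, Tomás 0, Maya 14.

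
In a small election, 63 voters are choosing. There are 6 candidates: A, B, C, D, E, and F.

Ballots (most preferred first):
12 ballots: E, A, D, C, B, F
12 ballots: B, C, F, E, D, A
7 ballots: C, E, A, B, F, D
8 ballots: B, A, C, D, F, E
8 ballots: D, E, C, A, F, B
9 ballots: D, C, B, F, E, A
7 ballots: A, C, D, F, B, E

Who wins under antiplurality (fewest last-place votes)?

C

Last-place votes: A 21, B 8, C 0, D 7, E 15, F 12.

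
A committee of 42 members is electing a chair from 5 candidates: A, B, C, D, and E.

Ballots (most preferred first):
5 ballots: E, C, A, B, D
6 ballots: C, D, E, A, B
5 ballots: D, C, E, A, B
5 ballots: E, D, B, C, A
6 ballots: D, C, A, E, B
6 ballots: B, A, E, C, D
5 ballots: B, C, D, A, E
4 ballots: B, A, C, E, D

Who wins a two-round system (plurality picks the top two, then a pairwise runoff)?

D

Round 1 first-place votes: A 0, B 15, C 6, D 11, E 10. B and D advance.
Runoff: B is ranked above D on 20 ballots, D above B on 22.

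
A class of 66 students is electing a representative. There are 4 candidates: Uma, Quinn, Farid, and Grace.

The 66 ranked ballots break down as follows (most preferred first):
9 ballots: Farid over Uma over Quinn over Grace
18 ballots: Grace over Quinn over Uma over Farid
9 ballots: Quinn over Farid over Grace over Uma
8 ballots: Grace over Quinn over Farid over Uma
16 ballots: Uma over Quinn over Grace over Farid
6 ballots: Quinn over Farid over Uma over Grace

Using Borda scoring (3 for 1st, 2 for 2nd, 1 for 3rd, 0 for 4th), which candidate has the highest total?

Quinn

Uma: 9×2 + 18×1 + 9×0 + 8×0 + 16×3 + 6×1 = 90
Quinn: 9×1 + 18×2 + 9×3 + 8×2 + 16×2 + 6×3 = 138
Farid: 9×3 + 18×0 + 9×2 + 8×1 + 16×0 + 6×2 = 65
Grace: 9×0 + 18×3 + 9×1 + 8×3 + 16×1 + 6×0 = 103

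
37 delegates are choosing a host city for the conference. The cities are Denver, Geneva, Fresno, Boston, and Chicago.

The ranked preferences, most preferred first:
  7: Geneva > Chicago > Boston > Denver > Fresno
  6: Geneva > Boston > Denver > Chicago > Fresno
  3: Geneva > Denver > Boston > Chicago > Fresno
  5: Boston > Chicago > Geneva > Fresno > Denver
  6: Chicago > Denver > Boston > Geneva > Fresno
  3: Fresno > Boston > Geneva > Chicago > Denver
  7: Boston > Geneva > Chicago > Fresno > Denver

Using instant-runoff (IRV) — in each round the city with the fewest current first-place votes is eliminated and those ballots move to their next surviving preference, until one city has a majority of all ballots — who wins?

Boston

Round 1: Denver 0, Geneva 16, Fresno 3, Boston 12, Chicago 6. Denver eliminated.
Round 2: Geneva 16, Fresno 3, Boston 12, Chicago 6. Fresno eliminated.
Round 3: Geneva 16, Boston 15, Chicago 6. Chicago eliminated.
Round 4: Geneva 16, Boston 21. Boston has a majority (≥19).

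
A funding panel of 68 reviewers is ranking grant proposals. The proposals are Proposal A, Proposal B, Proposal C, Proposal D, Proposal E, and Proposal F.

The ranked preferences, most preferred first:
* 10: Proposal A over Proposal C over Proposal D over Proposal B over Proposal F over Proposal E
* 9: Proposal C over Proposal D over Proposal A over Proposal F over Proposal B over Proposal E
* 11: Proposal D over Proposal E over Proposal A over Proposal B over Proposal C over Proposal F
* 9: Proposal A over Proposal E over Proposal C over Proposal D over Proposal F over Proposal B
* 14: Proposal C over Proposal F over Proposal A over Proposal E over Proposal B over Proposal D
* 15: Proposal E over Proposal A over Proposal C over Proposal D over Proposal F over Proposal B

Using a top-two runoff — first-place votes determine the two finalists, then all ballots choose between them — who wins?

Proposal A

Round 1 first-place votes: Proposal A 19, Proposal B 0, Proposal C 23, Proposal D 11, Proposal E 15, Proposal F 0. Proposal C and Proposal A advance.
Runoff: Proposal C is ranked above Proposal A on 23 ballots, Proposal A above Proposal C on 45.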